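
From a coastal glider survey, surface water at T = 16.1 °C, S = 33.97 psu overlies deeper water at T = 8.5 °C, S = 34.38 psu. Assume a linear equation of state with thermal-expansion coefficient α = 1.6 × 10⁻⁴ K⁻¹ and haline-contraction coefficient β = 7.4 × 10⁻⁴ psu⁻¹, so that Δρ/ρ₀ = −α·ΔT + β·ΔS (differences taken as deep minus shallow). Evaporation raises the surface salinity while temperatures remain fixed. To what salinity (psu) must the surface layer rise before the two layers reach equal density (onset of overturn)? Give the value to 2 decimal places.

36.02 psu

Neutral buoyancy requires −α(T_deep − T_surf) + β(S_deep − S_surf′) = 0.
S_surf′ = S_deep − (α/β)·ΔT = 34.38 − (1.6 × 10⁻⁴/7.4 × 10⁻⁴)·(-7.6) = 36.0232 psu.
Increase required: 36.0232 − 33.97 = 2.0532 psu.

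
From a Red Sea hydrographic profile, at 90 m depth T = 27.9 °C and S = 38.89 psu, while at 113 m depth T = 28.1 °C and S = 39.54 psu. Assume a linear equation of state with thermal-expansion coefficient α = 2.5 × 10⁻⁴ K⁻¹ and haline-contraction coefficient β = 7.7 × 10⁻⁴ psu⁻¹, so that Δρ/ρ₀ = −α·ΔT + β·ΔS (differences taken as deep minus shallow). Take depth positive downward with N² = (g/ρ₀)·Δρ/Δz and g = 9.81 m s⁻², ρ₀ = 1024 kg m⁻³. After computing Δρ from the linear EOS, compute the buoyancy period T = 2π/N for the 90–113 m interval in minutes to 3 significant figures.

7.55 min

ΔT = +0.2 K, ΔS = +0.65 psu (deep − shallow).
Δρ/ρ₀ = −αΔT + βΔS = -5.00 × 10⁻⁵ + 5.005 × 10⁻⁴ = 4.505 × 10⁻⁴, so Δρ ≈ 0.4613 kg m⁻³.
N² = (g/ρ₀)·Δρ/Δz = g·(Δρ/ρ₀)/Δz = 9.81 × 4.505 × 10⁻⁴ / 23 = 1.9215 × 10⁻⁴ s⁻².
N = √(1.9215 × 10⁻⁴) = 0.013862 rad s⁻¹ → T = 2π/N = 453.27 s = 7.5545 min ≈ 7.55 min.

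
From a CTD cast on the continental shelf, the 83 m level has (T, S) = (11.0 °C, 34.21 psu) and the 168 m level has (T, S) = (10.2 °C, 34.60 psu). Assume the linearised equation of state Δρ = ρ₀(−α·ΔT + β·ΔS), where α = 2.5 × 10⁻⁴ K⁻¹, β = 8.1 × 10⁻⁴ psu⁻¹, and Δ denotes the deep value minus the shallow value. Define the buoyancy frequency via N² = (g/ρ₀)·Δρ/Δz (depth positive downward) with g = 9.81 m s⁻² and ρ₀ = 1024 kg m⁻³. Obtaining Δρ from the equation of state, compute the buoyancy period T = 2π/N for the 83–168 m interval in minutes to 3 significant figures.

ΔT = -0.8 K, ΔS = +0.39 psu (deep − shallow).
Δρ/ρ₀ = −αΔT + βΔS = 2.00 × 10⁻⁴ + 3.159 × 10⁻⁴ = 5.159 × 10⁻⁴, so Δρ ≈ 0.5283 kg m⁻³.
N² = (g/ρ₀)·Δρ/Δz = g·(Δρ/ρ₀)/Δz = 9.81 × 5.159 × 10⁻⁴ / 85 = 5.9541 × 10⁻⁵ s⁻².
N = √(5.9541 × 10⁻⁵) = 7.7163 × 10⁻³ rad s⁻¹ → T = 2π/N = 814.27 s = 13.571 min ≈ 13.6 min.

13.6 min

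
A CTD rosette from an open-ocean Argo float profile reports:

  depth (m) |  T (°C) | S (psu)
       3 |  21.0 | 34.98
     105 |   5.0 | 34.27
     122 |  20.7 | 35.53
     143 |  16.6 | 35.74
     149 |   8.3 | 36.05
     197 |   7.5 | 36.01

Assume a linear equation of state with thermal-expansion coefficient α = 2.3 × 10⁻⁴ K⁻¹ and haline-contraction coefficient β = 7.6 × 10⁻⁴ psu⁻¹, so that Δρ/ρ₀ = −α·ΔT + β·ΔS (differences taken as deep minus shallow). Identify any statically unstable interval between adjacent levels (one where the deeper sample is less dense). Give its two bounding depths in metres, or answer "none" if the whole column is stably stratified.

105–122 m

Evaluate Δρ/ρ₀ = −αΔT + βΔS across each adjacent pair:
  3–105 m: −αΔT+βΔS = −(2.3 × 10⁻⁴)(-16.0)+(7.6 × 10⁻⁴)(-0.71) = 3.1 × 10⁻³ → stable
  105–122 m: −αΔT+βΔS = −(2.3 × 10⁻⁴)(+15.7)+(7.6 × 10⁻⁴)(+1.26) = -2.7 × 10⁻³ → UNSTABLE
  122–143 m: −αΔT+βΔS = −(2.3 × 10⁻⁴)(-4.1)+(7.6 × 10⁻⁴)(+0.21) = 1.1 × 10⁻³ → stable
  143–149 m: −αΔT+βΔS = −(2.3 × 10⁻⁴)(-8.3)+(7.6 × 10⁻⁴)(+0.31) = 2.1 × 10⁻³ → stable
  149–197 m: −αΔT+βΔS = −(2.3 × 10⁻⁴)(-0.8)+(7.6 × 10⁻⁴)(-0.04) = 1.5 × 10⁻⁴ → stable
The 105–122 m interval has Δρ < 0: lighter water underlies denser water.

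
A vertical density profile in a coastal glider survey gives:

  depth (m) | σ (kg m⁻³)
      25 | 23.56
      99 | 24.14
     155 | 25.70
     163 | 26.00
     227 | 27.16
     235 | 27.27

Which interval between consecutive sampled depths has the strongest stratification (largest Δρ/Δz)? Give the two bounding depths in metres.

155–163 m

Compute the density gradient over each adjacent pair:
  25–99 m: Δρ/Δz = 0.58/74 = 7.8 × 10⁻³ kg m⁻⁴
  99–155 m: Δρ/Δz = 1.56/56 = 0.028 kg m⁻⁴
  155–163 m: Δρ/Δz = 0.30/8 = 0.037 kg m⁻⁴
  163–227 m: Δρ/Δz = 1.16/64 = 0.018 kg m⁻⁴
  227–235 m: Δρ/Δz = 0.11/8 = 0.014 kg m⁻⁴
The largest gradient is in the 155–163 m interval — the pycnocline.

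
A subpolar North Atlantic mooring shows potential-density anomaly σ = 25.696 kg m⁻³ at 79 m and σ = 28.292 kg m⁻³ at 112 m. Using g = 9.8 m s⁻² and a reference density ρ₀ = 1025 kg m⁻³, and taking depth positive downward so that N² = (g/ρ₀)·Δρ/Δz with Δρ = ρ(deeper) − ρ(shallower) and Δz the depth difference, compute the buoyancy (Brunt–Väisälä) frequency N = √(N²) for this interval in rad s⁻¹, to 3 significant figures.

Δρ = 1028.292 − 1025.696 = 2.596 kg m⁻³ over Δz = 112 − 79 = 33 m.
N² = (9.8/1025) × (2.596/33) = 7.5213 × 10⁻⁴ s⁻².
N = √(7.5213 × 10⁻⁴) = 0.027425 rad s⁻¹ ≈ 0.0274 rad s⁻¹.

0.0274 rad s⁻¹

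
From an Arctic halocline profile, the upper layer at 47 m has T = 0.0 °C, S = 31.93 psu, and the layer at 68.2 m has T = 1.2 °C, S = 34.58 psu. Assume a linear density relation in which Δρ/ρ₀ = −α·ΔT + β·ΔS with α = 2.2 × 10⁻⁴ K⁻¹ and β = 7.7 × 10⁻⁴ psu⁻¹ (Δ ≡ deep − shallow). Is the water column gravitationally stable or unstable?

stable

ΔT = 1.2 − 0.0 = +1.2 K and ΔS = 34.58 − 31.93 = +2.65 psu (deep − shallow).
−αΔT = -2.64 × 10⁻⁴; βΔS = 2.0405 × 10⁻³; sum Δρ/ρ₀ = 1.7765 × 10⁻³.
Δρ/ρ₀ > 0, so Δρ > 0: deeper water is denser → statically stable.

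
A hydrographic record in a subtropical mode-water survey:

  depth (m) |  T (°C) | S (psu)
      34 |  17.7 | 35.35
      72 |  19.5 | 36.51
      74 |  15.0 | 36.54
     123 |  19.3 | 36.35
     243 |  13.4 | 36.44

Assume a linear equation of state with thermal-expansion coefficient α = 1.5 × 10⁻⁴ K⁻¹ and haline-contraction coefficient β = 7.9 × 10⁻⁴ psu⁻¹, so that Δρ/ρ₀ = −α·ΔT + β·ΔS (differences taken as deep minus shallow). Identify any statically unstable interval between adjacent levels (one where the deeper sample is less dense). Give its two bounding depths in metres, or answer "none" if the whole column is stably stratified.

74–123 m

Evaluate Δρ/ρ₀ = −αΔT + βΔS across each adjacent pair:
  34–72 m: −αΔT+βΔS = −(1.5 × 10⁻⁴)(+1.8)+(7.9 × 10⁻⁴)(+1.16) = 6.5 × 10⁻⁴ → stable
  72–74 m: −αΔT+βΔS = −(1.5 × 10⁻⁴)(-4.5)+(7.9 × 10⁻⁴)(+0.03) = 7.0 × 10⁻⁴ → stable
  74–123 m: −αΔT+βΔS = −(1.5 × 10⁻⁴)(+4.3)+(7.9 × 10⁻⁴)(-0.19) = -8.0 × 10⁻⁴ → UNSTABLE
  123–243 m: −αΔT+βΔS = −(1.5 × 10⁻⁴)(-5.9)+(7.9 × 10⁻⁴)(+0.09) = 9.6 × 10⁻⁴ → stable
The 74–123 m interval has Δρ < 0: lighter water underlies denser water.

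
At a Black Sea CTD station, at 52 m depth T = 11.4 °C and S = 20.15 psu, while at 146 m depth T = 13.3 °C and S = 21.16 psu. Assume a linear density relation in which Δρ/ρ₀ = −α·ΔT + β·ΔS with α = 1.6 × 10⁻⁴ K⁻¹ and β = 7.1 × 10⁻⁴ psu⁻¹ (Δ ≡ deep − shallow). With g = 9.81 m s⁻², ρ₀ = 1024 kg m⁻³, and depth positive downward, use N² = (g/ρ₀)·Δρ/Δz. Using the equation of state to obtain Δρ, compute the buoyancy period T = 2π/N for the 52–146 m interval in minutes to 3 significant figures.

15.9 min

ΔT = +1.9 K, ΔS = +1.01 psu (deep − shallow).
Δρ/ρ₀ = −αΔT + βΔS = -3.04 × 10⁻⁴ + 7.171 × 10⁻⁴ = 4.131 × 10⁻⁴, so Δρ ≈ 0.4230 kg m⁻³.
N² = (g/ρ₀)·Δρ/Δz = g·(Δρ/ρ₀)/Δz = 9.81 × 4.131 × 10⁻⁴ / 94 = 4.3112 × 10⁻⁵ s⁻².
N = √(4.3112 × 10⁻⁵) = 6.5660 × 10⁻³ rad s⁻¹ → T = 2π/N = 956.93 s = 15.949 min ≈ 15.9 min.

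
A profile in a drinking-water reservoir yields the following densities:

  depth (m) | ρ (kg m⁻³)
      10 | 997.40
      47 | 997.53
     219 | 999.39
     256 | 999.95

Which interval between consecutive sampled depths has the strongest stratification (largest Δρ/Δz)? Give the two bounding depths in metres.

Compute the density gradient over each adjacent pair:
  10–47 m: Δρ/Δz = 0.13/37 = 3.5 × 10⁻³ kg m⁻⁴
  47–219 m: Δρ/Δz = 1.86/172 = 0.011 kg m⁻⁴
  219–256 m: Δρ/Δz = 0.56/37 = 0.015 kg m⁻⁴
The largest gradient is in the 219–256 m interval — the pycnocline.

219–256 m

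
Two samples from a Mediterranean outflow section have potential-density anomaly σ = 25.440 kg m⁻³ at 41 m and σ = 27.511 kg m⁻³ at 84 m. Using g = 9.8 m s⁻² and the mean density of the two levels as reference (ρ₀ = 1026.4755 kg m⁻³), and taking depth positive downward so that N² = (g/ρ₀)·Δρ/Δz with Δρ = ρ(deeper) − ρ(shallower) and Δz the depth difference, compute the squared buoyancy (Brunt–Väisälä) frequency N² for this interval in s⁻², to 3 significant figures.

4.60 × 10⁻⁴ s⁻²

Δρ = 1027.511 − 1025.440 = 2.071 kg m⁻³ over Δz = 84 − 41 = 43 m.
N² = (9.8/1026.4755) × (2.071/43) = 4.5982 × 10⁻⁴ s⁻² ≈ 4.60 × 10⁻⁴ s⁻².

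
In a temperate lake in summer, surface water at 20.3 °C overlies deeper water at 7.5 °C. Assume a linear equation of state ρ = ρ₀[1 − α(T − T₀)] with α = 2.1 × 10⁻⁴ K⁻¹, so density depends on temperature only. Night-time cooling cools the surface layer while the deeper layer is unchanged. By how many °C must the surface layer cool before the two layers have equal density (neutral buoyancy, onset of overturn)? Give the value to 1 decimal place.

With temperature the only control, equal density requires T_surf′ = T_deep.
T_surf′ = 7.5 °C.
Cooling required: 20.3 − 7.5 = 12.8 °C.

12.8 °C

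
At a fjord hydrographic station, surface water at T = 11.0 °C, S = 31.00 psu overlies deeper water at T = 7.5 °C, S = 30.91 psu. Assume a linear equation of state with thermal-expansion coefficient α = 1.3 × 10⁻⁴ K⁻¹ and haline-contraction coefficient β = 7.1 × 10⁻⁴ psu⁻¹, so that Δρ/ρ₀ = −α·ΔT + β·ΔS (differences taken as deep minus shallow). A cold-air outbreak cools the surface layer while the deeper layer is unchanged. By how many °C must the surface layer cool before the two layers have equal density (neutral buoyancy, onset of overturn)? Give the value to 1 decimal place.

Neutral buoyancy requires Δρ = 0, i.e. −α(T_deep − T_surf′) + β(S_deep − S_surf) = 0.
T_surf′ = T_deep − (β/α)·ΔS = 7.5 − (7.1 × 10⁻⁴/1.3 × 10⁻⁴)·(-0.09) = 7.992 °C.
Cooling required: 11.0 − (7.992) = 3.008 °C.

3.0 °C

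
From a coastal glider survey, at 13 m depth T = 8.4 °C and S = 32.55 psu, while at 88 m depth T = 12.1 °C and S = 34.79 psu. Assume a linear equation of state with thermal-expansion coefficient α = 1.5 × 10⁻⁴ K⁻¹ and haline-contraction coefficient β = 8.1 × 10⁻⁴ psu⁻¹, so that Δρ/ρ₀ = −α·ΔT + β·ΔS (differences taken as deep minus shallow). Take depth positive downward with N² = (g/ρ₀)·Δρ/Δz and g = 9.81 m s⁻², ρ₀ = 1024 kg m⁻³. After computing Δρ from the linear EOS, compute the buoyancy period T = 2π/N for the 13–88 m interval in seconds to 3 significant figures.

ΔT = +3.7 K, ΔS = +2.24 psu (deep − shallow).
Δρ/ρ₀ = −αΔT + βΔS = -5.55 × 10⁻⁴ + 1.8144 × 10⁻³ = 1.2594 × 10⁻³, so Δρ ≈ 1.290 kg m⁻³.
N² = (g/ρ₀)·Δρ/Δz = g·(Δρ/ρ₀)/Δz = 9.81 × 1.2594 × 10⁻³ / 75 = 1.6473 × 10⁻⁴ s⁻².
N = √(1.6473 × 10⁻⁴) = 0.012835 rad s⁻¹ → T = 2π/N = 489.54 s ≈ 490 s.

490 s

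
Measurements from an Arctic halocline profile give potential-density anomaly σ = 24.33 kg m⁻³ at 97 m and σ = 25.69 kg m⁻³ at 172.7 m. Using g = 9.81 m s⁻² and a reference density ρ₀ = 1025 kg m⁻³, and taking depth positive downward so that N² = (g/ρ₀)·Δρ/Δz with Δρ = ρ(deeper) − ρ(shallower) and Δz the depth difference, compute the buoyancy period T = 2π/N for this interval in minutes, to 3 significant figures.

7.99 min

Δρ = 1025.69 − 1024.33 = 1.36 kg m⁻³ over Δz = 172.7 − 97 = 75.7 m.
N² = (9.81/1025) × (1.36/75.7) = 1.7194 × 10⁻⁴ s⁻².
N = √(1.7194 × 10⁻⁴) = 0.013113 rad s⁻¹, so T = 2π/N = 479.16 s = 7.9860 min ≈ 7.99 min.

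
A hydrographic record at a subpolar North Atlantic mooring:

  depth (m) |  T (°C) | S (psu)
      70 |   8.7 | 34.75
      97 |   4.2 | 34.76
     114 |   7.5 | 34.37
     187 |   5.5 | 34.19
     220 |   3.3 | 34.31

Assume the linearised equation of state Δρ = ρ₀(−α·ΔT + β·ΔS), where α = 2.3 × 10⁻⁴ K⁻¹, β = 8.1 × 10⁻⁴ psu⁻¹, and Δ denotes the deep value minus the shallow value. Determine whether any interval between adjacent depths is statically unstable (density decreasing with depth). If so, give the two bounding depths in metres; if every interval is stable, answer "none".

97–114 m

Evaluate Δρ/ρ₀ = −αΔT + βΔS across each adjacent pair:
  70–97 m: −αΔT+βΔS = −(2.3 × 10⁻⁴)(-4.5)+(8.1 × 10⁻⁴)(+0.01) = 1.0 × 10⁻³ → stable
  97–114 m: −αΔT+βΔS = −(2.3 × 10⁻⁴)(+3.3)+(8.1 × 10⁻⁴)(-0.39) = -1.1 × 10⁻³ → UNSTABLE
  114–187 m: −αΔT+βΔS = −(2.3 × 10⁻⁴)(-2.0)+(8.1 × 10⁻⁴)(-0.18) = 3.1 × 10⁻⁴ → stable
  187–220 m: −αΔT+βΔS = −(2.3 × 10⁻⁴)(-2.2)+(8.1 × 10⁻⁴)(+0.12) = 6.0 × 10⁻⁴ → stable
The 97–114 m interval has Δρ < 0: lighter water underlies denser water.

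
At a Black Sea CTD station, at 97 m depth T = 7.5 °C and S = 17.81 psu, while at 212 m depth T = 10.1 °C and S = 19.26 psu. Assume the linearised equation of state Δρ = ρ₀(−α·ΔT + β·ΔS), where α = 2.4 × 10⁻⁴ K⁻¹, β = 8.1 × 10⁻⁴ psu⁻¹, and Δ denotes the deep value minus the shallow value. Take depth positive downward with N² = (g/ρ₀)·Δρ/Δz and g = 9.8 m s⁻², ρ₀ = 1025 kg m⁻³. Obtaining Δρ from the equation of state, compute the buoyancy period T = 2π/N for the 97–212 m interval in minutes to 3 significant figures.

15.3 min

ΔT = +2.6 K, ΔS = +1.45 psu (deep − shallow).
Δρ/ρ₀ = −αΔT + βΔS = -6.24 × 10⁻⁴ + 1.1745 × 10⁻³ = 5.505 × 10⁻⁴, so Δρ ≈ 0.5643 kg m⁻³.
N² = (g/ρ₀)·Δρ/Δz = g·(Δρ/ρ₀)/Δz = 9.8 × 5.505 × 10⁻⁴ / 115 = 4.6912 × 10⁻⁵ s⁻².
N = √(4.6912 × 10⁻⁵) = 6.8492 × 10⁻³ rad s⁻¹ → T = 2π/N = 917.36 s = 15.289 min ≈ 15.3 min.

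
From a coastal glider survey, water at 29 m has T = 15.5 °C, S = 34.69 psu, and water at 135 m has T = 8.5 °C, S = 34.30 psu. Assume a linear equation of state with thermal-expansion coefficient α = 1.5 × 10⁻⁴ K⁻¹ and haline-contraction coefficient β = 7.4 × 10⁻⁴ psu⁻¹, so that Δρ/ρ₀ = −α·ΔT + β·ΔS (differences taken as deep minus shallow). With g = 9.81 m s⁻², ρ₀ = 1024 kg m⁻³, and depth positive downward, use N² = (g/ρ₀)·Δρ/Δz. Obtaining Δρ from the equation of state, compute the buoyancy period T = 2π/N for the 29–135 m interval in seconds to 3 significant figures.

ΔT = -7.0 K, ΔS = -0.39 psu (deep − shallow).
Δρ/ρ₀ = −αΔT + βΔS = 1.05 × 10⁻³ − 2.886 × 10⁻⁴ = 7.614 × 10⁻⁴, so Δρ ≈ 0.7797 kg m⁻³.
N² = (g/ρ₀)·Δρ/Δz = g·(Δρ/ρ₀)/Δz = 9.81 × 7.614 × 10⁻⁴ / 106 = 7.0465 × 10⁻⁵ s⁻².
N = √(7.0465 × 10⁻⁵) = 8.3943 × 10⁻³ rad s⁻¹ → T = 2π/N = 748.51 s ≈ 749 s.

749 s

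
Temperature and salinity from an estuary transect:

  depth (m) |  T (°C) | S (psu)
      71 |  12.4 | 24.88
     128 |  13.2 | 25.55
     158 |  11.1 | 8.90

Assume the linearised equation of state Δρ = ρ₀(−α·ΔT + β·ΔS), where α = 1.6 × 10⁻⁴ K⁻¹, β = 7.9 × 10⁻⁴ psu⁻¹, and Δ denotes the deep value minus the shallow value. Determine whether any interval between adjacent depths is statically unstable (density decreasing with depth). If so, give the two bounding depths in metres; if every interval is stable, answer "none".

Evaluate Δρ/ρ₀ = −αΔT + βΔS across each adjacent pair:
  71–128 m: −αΔT+βΔS = −(1.6 × 10⁻⁴)(+0.8)+(7.9 × 10⁻⁴)(+0.67) = 4.0 × 10⁻⁴ → stable
  128–158 m: −αΔT+βΔS = −(1.6 × 10⁻⁴)(-2.1)+(7.9 × 10⁻⁴)(-16.65) = -0.013 → UNSTABLE
The 128–158 m interval has Δρ < 0: lighter water underlies denser water.

128–158 m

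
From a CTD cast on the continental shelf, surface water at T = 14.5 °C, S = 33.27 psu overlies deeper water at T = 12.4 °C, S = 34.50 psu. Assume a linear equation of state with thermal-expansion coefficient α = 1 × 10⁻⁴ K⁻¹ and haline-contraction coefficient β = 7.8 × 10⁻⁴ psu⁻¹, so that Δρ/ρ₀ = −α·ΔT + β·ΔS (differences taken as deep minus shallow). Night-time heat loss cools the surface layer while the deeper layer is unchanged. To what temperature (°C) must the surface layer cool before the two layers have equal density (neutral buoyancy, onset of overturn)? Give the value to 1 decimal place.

2.8 °C

Neutral buoyancy requires Δρ = 0, i.e. −α(T_deep − T_surf′) + β(S_deep − S_surf) = 0.
T_surf′ = T_deep − (β/α)·ΔS = 12.4 − (7.8 × 10⁻⁴/1 × 10⁻⁴)·(+1.23) = 2.806 °C.
Cooling required: 14.5 − (2.806) = 11.694 °C.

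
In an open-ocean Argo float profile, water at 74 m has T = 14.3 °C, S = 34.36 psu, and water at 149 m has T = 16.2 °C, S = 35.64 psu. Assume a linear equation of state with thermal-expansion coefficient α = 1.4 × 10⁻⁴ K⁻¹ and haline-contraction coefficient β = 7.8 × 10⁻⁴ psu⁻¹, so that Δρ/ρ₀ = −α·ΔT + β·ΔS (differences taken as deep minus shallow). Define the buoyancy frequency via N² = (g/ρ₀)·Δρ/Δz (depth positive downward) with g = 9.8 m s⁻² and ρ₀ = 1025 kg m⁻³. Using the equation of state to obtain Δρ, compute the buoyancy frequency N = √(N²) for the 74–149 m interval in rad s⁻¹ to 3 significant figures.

9.78 × 10⁻³ rad s⁻¹

ΔT = +1.9 K, ΔS = +1.28 psu (deep − shallow).
Δρ/ρ₀ = −αΔT + βΔS = -2.66 × 10⁻⁴ + 9.984 × 10⁻⁴ = 7.324 × 10⁻⁴, so Δρ ≈ 0.7507 kg m⁻³.
N² = (g/ρ₀)·Δρ/Δz = g·(Δρ/ρ₀)/Δz = 9.8 × 7.324 × 10⁻⁴ / 75 = 9.5700 × 10⁻⁵ s⁻².
N = √(9.5700 × 10⁻⁵) = 9.7826 × 10⁻³ rad s⁻¹ ≈ 9.78 × 10⁻³ rad s⁻¹.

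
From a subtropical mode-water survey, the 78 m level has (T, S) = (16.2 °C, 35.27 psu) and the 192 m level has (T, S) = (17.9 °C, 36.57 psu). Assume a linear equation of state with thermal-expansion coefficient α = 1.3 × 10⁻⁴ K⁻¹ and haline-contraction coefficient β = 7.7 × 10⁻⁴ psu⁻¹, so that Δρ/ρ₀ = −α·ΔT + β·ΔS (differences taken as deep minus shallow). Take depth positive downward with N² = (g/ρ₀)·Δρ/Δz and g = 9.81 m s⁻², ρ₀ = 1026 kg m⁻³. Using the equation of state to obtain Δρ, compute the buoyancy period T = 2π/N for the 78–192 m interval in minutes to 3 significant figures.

12.8 min

ΔT = +1.7 K, ΔS = +1.30 psu (deep − shallow).
Δρ/ρ₀ = −αΔT + βΔS = -2.21 × 10⁻⁴ + 1.001 × 10⁻³ = 7.80 × 10⁻⁴, so Δρ ≈ 0.8003 kg m⁻³.
N² = (g/ρ₀)·Δρ/Δz = g·(Δρ/ρ₀)/Δz = 9.81 × 7.80 × 10⁻⁴ / 114 = 6.7121 × 10⁻⁵ s⁻².
N = √(6.7121 × 10⁻⁵) = 8.1927 × 10⁻³ rad s⁻¹ → T = 2π/N = 766.92 s = 12.782 min ≈ 12.8 min.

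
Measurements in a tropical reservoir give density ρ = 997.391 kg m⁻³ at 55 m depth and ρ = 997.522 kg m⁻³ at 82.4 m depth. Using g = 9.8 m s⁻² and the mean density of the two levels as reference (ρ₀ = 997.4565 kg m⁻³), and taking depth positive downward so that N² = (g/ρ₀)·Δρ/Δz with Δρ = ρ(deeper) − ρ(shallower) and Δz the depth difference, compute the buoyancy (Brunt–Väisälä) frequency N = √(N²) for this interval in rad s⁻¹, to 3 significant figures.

6.85 × 10⁻³ rad s⁻¹

Δρ = 997.522 − 997.391 = 0.131 kg m⁻³ over Δz = 82.4 − 55 = 27.4 m.
N² = (9.8/997.4565) × (0.131/27.4) = 4.6973 × 10⁻⁵ s⁻².
N = √(4.6973 × 10⁻⁵) = 6.8537 × 10⁻³ rad s⁻¹ ≈ 6.85 × 10⁻³ rad s⁻¹.
A positive N² confirms static stability across the interval.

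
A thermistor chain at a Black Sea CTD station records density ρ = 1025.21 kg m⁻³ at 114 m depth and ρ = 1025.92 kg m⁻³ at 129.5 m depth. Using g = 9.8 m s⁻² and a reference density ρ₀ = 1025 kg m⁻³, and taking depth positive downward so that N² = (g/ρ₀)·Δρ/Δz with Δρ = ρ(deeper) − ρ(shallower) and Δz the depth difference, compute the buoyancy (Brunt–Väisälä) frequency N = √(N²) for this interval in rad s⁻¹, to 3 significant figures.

Δρ = 1025.92 − 1025.21 = 0.71 kg m⁻³ over Δz = 129.5 − 114 = 15.5 m.
N² = (9.8/1025) × (0.71/15.5) = 4.3795 × 10⁻⁴ s⁻².
N = √(4.3795 × 10⁻⁴) = 0.020927 rad s⁻¹ ≈ 0.0209 rad s⁻¹.

0.0209 rad s⁻¹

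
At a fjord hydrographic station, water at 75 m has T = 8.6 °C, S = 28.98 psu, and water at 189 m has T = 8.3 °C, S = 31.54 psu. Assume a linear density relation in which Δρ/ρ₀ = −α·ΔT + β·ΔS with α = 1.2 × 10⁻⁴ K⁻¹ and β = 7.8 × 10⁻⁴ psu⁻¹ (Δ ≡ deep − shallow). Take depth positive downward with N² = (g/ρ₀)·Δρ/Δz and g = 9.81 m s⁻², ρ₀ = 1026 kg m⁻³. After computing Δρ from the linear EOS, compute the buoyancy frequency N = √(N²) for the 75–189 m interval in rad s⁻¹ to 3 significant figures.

0.0132 rad s⁻¹

ΔT = -0.3 K, ΔS = +2.56 psu (deep − shallow).
Δρ/ρ₀ = −αΔT + βΔS = 3.60 × 10⁻⁵ + 1.9968 × 10⁻³ = 2.0328 × 10⁻³, so Δρ ≈ 2.086 kg m⁻³.
N² = (g/ρ₀)·Δρ/Δz = g·(Δρ/ρ₀)/Δz = 9.81 × 2.0328 × 10⁻³ / 114 = 1.7493 × 10⁻⁴ s⁻².
N = √(1.7493 × 10⁻⁴) = 0.013226 rad s⁻¹ ≈ 0.0132 rad s⁻¹.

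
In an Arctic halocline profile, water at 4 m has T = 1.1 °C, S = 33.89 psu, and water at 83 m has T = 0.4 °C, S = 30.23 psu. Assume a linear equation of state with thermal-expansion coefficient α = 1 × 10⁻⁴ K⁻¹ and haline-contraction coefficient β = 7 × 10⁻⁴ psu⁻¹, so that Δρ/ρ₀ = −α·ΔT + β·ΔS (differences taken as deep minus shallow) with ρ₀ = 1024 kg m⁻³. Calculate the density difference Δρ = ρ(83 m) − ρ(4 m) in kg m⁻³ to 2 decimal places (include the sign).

ΔT = -0.7 K, ΔS = -3.66 psu (deep − shallow).
Δρ/ρ₀ = −(1 × 10⁻⁴)(-0.7) + (7 × 10⁻⁴)(-3.66) = -2.492 × 10⁻³.
Δρ = 1024 × (-2.492 × 10⁻³) = -2.55 kg m⁻³.
Negative Δρ: lighter below, statically unstable.

-2.55 kg m⁻³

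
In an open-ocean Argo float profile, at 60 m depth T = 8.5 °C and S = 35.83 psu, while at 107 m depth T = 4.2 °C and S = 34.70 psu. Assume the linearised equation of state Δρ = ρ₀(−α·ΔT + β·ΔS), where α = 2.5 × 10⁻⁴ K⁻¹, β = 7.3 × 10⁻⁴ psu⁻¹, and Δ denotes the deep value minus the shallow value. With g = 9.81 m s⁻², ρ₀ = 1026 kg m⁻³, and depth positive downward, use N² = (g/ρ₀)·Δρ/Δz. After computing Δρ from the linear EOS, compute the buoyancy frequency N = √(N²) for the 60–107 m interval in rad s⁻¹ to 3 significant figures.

7.23 × 10⁻³ rad s⁻¹

ΔT = -4.3 K, ΔS = -1.13 psu (deep − shallow).
Δρ/ρ₀ = −αΔT + βΔS = 1.075 × 10⁻³ − 8.249 × 10⁻⁴ = 2.501 × 10⁻⁴, so Δρ ≈ 0.2566 kg m⁻³.
N² = (g/ρ₀)·Δρ/Δz = g·(Δρ/ρ₀)/Δz = 9.81 × 2.501 × 10⁻⁴ / 47 = 5.2202 × 10⁻⁵ s⁻².
N = √(5.2202 × 10⁻⁵) = 7.2251 × 10⁻³ rad s⁻¹ ≈ 7.23 × 10⁻³ rad s⁻¹.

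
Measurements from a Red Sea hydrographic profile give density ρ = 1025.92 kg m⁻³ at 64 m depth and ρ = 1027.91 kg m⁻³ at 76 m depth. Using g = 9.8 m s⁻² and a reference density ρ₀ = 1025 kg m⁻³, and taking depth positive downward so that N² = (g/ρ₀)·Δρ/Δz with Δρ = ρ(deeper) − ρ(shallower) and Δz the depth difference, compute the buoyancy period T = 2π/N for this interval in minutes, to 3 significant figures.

Δρ = 1027.91 − 1025.92 = 1.99 kg m⁻³ over Δz = 76 − 64 = 12 m.
N² = (9.8/1025) × (1.99/12) = 1.5855 × 10⁻³ s⁻².
N = √(1.5855 × 10⁻³) = 0.039818 rad s⁻¹, so T = 2π/N = 157.80 s = 2.6300 min ≈ 2.63 min.

2.63 min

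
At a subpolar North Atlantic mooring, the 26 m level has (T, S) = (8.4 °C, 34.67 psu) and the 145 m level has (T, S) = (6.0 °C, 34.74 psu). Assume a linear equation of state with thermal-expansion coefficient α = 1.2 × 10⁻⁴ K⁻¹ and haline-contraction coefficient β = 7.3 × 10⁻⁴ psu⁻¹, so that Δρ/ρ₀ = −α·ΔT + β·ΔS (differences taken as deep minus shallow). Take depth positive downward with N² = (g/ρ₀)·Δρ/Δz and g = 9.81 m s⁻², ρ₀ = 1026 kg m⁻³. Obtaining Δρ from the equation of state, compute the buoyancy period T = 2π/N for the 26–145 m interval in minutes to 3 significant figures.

19.8 min

ΔT = -2.4 K, ΔS = +0.07 psu (deep − shallow).
Δρ/ρ₀ = −αΔT + βΔS = 2.88 × 10⁻⁴ + 5.11 × 10⁻⁵ = 3.391 × 10⁻⁴, so Δρ ≈ 0.3479 kg m⁻³.
N² = (g/ρ₀)·Δρ/Δz = g·(Δρ/ρ₀)/Δz = 9.81 × 3.391 × 10⁻⁴ / 119 = 2.7954 × 10⁻⁵ s⁻².
N = √(2.7954 × 10⁻⁵) = 5.2872 × 10⁻³ rad s⁻¹ → T = 2π/N = 1.1884 × 10³ s = 19.807 min ≈ 19.8 min.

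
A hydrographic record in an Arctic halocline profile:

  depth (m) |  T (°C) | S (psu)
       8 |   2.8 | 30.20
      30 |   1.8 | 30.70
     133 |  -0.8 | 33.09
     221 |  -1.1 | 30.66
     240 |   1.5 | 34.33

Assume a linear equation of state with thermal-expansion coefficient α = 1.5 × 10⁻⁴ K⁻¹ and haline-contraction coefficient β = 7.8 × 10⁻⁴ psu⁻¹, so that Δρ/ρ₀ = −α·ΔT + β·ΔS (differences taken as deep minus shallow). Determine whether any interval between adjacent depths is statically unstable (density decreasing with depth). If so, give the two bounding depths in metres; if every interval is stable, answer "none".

Evaluate Δρ/ρ₀ = −αΔT + βΔS across each adjacent pair:
  8–30 m: −αΔT+βΔS = −(1.5 × 10⁻⁴)(-1.0)+(7.8 × 10⁻⁴)(+0.50) = 5.4 × 10⁻⁴ → stable
  30–133 m: −αΔT+βΔS = −(1.5 × 10⁻⁴)(-2.6)+(7.8 × 10⁻⁴)(+2.39) = 2.3 × 10⁻³ → stable
  133–221 m: −αΔT+βΔS = −(1.5 × 10⁻⁴)(-0.3)+(7.8 × 10⁻⁴)(-2.43) = -1.9 × 10⁻³ → UNSTABLE
  221–240 m: −αΔT+βΔS = −(1.5 × 10⁻⁴)(+2.6)+(7.8 × 10⁻⁴)(+3.67) = 2.5 × 10⁻³ → stable
The 133–221 m interval has Δρ < 0: lighter water underlies denser water.

133–221 m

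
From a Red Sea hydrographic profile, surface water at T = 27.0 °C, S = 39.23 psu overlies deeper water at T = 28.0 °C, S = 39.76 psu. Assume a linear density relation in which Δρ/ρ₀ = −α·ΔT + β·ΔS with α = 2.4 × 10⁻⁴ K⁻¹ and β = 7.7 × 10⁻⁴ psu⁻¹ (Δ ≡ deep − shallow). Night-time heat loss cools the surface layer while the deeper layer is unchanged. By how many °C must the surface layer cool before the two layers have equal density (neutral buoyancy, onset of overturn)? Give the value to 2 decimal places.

0.70 °C

Neutral buoyancy requires Δρ = 0, i.e. −α(T_deep − T_surf′) + β(S_deep − S_surf) = 0.
T_surf′ = T_deep − (β/α)·ΔS = 28.0 − (7.7 × 10⁻⁴/2.4 × 10⁻⁴)·(+0.53) = 26.2996 °C.
Cooling required: 27.0 − (26.2996) = 0.7004 °C.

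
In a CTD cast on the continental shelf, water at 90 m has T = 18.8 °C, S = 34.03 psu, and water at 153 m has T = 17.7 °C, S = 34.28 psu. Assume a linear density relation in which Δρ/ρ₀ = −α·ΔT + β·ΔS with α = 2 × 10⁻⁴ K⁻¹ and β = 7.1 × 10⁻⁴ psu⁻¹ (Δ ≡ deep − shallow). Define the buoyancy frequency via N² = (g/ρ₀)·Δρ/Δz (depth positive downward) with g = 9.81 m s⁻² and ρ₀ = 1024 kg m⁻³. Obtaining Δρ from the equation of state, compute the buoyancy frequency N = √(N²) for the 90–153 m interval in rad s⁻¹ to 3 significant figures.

7.87 × 10⁻³ rad s⁻¹

ΔT = -1.1 K, ΔS = +0.25 psu (deep − shallow).
Δρ/ρ₀ = −αΔT + βΔS = 2.20 × 10⁻⁴ + 1.775 × 10⁻⁴ = 3.975 × 10⁻⁴, so Δρ ≈ 0.4070 kg m⁻³.
N² = (g/ρ₀)·Δρ/Δz = g·(Δρ/ρ₀)/Δz = 9.81 × 3.975 × 10⁻⁴ / 63 = 6.1896 × 10⁻⁵ s⁻².
N = √(6.1896 × 10⁻⁵) = 7.8674 × 10⁻³ rad s⁻¹ ≈ 7.87 × 10⁻³ rad s⁻¹.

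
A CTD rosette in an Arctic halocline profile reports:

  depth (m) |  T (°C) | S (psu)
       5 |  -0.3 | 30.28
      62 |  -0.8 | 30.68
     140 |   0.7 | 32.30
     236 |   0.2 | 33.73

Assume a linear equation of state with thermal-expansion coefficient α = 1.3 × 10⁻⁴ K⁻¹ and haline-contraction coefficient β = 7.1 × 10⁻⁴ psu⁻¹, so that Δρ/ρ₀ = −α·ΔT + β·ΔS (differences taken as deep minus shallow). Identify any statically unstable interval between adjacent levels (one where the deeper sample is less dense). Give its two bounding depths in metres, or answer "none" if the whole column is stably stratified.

Evaluate Δρ/ρ₀ = −αΔT + βΔS across each adjacent pair:
  5–62 m: −αΔT+βΔS = −(1.3 × 10⁻⁴)(-0.5)+(7.1 × 10⁻⁴)(+0.40) = 3.5 × 10⁻⁴ → stable
  62–140 m: −αΔT+βΔS = −(1.3 × 10⁻⁴)(+1.5)+(7.1 × 10⁻⁴)(+1.62) = 9.6 × 10⁻⁴ → stable
  140–236 m: −αΔT+βΔS = −(1.3 × 10⁻⁴)(-0.5)+(7.1 × 10⁻⁴)(+1.43) = 1.1 × 10⁻³ → stable
Every interval has Δρ > 0: the column is stably stratified throughout.

none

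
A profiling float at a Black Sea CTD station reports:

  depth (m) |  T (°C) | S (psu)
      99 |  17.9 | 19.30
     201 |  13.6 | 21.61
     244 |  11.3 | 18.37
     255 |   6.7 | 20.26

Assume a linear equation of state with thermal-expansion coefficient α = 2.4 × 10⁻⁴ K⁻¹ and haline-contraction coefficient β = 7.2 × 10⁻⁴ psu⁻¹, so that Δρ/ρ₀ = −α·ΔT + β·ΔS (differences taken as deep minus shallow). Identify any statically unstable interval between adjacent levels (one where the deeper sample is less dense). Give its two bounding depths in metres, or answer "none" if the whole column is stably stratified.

201–244 m

Evaluate Δρ/ρ₀ = −αΔT + βΔS across each adjacent pair:
  99–201 m: −αΔT+βΔS = −(2.4 × 10⁻⁴)(-4.3)+(7.2 × 10⁻⁴)(+2.31) = 2.7 × 10⁻³ → stable
  201–244 m: −αΔT+βΔS = −(2.4 × 10⁻⁴)(-2.3)+(7.2 × 10⁻⁴)(-3.24) = -1.8 × 10⁻³ → UNSTABLE
  244–255 m: −αΔT+βΔS = −(2.4 × 10⁻⁴)(-4.6)+(7.2 × 10⁻⁴)(+1.89) = 2.5 × 10⁻³ → stable
The 201–244 m interval has Δρ < 0: lighter water underlies denser water.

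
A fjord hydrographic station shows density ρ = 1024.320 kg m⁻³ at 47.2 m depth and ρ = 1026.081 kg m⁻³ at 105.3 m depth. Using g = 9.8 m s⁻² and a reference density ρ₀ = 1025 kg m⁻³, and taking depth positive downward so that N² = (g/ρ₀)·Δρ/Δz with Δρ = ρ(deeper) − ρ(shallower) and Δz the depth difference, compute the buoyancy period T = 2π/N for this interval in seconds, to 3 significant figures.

369 s

Δρ = 1026.081 − 1024.320 = 1.761 kg m⁻³ over Δz = 105.3 − 47.2 = 58.1 m.
N² = (9.8/1025) × (1.761/58.1) = 2.8979 × 10⁻⁴ s⁻².
N = √(2.8979 × 10⁻⁴) = 0.017023 rad s⁻¹, so T = 2π/N = 369.10 s ≈ 369 s.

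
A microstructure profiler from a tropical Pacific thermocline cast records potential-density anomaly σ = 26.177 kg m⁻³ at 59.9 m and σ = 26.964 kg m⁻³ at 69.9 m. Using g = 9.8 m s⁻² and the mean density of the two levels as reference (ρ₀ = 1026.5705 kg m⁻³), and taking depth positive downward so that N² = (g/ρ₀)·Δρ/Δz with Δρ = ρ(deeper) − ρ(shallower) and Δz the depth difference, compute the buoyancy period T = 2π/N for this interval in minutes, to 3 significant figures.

3.82 min

Δρ = 1026.964 − 1026.177 = 0.787 kg m⁻³ over Δz = 69.9 − 59.9 = 10 m.
N² = (9.8/1026.5705) × (0.787/10) = 7.5130 × 10⁻⁴ s⁻².
N = √(7.5130 × 10⁻⁴) = 0.027410 rad s⁻¹, so T = 2π/N = 229.23 s = 3.8205 min ≈ 3.82 min.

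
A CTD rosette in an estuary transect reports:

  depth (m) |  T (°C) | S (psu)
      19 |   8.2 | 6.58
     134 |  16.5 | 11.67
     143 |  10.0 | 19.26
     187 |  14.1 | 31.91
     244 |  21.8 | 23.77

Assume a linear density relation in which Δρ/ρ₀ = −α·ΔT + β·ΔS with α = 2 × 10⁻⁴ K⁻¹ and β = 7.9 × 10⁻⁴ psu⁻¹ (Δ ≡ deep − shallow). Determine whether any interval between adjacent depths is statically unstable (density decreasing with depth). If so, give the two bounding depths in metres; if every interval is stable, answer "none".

Evaluate Δρ/ρ₀ = −αΔT + βΔS across each adjacent pair:
  19–134 m: −αΔT+βΔS = −(2 × 10⁻⁴)(+8.3)+(7.9 × 10⁻⁴)(+5.09) = 2.4 × 10⁻³ → stable
  134–143 m: −αΔT+βΔS = −(2 × 10⁻⁴)(-6.5)+(7.9 × 10⁻⁴)(+7.59) = 7.3 × 10⁻³ → stable
  143–187 m: −αΔT+βΔS = −(2 × 10⁻⁴)(+4.1)+(7.9 × 10⁻⁴)(+12.65) = 9.2 × 10⁻³ → stable
  187–244 m: −αΔT+βΔS = −(2 × 10⁻⁴)(+7.7)+(7.9 × 10⁻⁴)(-8.14) = -8.0 × 10⁻³ → UNSTABLE
The 187–244 m interval has Δρ < 0: lighter water underlies denser water.

187–244 m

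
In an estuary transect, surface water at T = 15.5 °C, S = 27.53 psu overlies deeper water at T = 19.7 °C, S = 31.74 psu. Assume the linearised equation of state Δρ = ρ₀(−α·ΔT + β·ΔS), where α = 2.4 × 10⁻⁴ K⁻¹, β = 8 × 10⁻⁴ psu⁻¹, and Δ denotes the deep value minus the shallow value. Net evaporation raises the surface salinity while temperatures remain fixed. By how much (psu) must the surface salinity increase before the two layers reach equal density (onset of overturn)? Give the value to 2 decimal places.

2.95 psu

Neutral buoyancy requires −α(T_deep − T_surf) + β(S_deep − S_surf′) = 0.
S_surf′ = S_deep − (α/β)·ΔT = 31.74 − (2.4 × 10⁻⁴/8 × 10⁻⁴)·(+4.2) = 30.4800 psu.
Increase required: 30.4800 − 27.53 = 2.9500 psu.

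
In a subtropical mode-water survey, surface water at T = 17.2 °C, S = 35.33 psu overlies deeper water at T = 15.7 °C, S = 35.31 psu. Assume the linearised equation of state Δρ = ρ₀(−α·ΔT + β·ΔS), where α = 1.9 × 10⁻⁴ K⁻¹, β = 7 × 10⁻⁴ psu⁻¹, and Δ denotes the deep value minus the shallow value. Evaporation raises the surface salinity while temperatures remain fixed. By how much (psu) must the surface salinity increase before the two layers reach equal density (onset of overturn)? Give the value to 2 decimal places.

Neutral buoyancy requires −α(T_deep − T_surf) + β(S_deep − S_surf′) = 0.
S_surf′ = S_deep − (α/β)·ΔT = 35.31 − (1.9 × 10⁻⁴/7 × 10⁻⁴)·(-1.5) = 35.7171 psu.
Increase required: 35.7171 − 35.33 = 0.3871 psu.

0.39 psu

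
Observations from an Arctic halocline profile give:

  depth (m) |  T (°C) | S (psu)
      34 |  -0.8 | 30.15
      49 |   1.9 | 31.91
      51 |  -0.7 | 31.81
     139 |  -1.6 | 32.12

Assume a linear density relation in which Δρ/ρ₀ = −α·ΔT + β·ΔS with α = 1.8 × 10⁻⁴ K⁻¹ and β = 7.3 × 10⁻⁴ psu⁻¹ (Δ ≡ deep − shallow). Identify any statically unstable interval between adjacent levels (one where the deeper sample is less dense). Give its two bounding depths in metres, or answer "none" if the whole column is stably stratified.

none

Evaluate Δρ/ρ₀ = −αΔT + βΔS across each adjacent pair:
  34–49 m: −αΔT+βΔS = −(1.8 × 10⁻⁴)(+2.7)+(7.3 × 10⁻⁴)(+1.76) = 8.0 × 10⁻⁴ → stable
  49–51 m: −αΔT+βΔS = −(1.8 × 10⁻⁴)(-2.6)+(7.3 × 10⁻⁴)(-0.10) = 4.0 × 10⁻⁴ → stable
  51–139 m: −αΔT+βΔS = −(1.8 × 10⁻⁴)(-0.9)+(7.3 × 10⁻⁴)(+0.31) = 3.9 × 10⁻⁴ → stable
Every interval has Δρ > 0: the column is stably stratified throughout.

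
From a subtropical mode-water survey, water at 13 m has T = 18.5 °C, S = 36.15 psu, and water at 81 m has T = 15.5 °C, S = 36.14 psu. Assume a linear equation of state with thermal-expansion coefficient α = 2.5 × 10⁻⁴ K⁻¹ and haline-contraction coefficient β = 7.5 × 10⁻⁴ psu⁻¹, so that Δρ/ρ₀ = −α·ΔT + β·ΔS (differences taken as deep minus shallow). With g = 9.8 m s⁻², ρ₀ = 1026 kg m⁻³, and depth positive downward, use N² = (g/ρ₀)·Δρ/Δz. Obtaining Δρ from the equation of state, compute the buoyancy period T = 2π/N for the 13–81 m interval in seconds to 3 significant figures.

607 s

ΔT = -3.0 K, ΔS = -0.01 psu (deep − shallow).
Δρ/ρ₀ = −αΔT + βΔS = 7.50 × 10⁻⁴ − 7.50 × 10⁻⁶ = 7.425 × 10⁻⁴, so Δρ ≈ 0.7618 kg m⁻³.
N² = (g/ρ₀)·Δρ/Δz = g·(Δρ/ρ₀)/Δz = 9.8 × 7.425 × 10⁻⁴ / 68 = 1.0701 × 10⁻⁴ s⁻².
N = √(1.0701 × 10⁻⁴) = 0.010345 rad s⁻¹ → T = 2π/N = 607.36 s ≈ 607 s.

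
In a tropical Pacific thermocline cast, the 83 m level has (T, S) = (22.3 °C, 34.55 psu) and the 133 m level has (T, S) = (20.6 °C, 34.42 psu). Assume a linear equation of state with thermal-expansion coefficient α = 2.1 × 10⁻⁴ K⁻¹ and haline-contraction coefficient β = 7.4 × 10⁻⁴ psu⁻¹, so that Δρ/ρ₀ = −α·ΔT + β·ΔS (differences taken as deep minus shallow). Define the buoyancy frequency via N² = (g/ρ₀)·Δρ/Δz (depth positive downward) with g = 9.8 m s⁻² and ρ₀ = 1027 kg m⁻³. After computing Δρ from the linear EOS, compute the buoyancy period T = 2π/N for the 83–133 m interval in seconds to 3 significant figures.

ΔT = -1.7 K, ΔS = -0.13 psu (deep − shallow).
Δρ/ρ₀ = −αΔT + βΔS = 3.57 × 10⁻⁴ − 9.62 × 10⁻⁵ = 2.608 × 10⁻⁴, so Δρ ≈ 0.2678 kg m⁻³.
N² = (g/ρ₀)·Δρ/Δz = g·(Δρ/ρ₀)/Δz = 9.8 × 2.608 × 10⁻⁴ / 50 = 5.1117 × 10⁻⁵ s⁻².
N = √(5.1117 × 10⁻⁵) = 7.1496 × 10⁻³ rad s⁻¹ → T = 2π/N = 878.82 s ≈ 879 s.

879 s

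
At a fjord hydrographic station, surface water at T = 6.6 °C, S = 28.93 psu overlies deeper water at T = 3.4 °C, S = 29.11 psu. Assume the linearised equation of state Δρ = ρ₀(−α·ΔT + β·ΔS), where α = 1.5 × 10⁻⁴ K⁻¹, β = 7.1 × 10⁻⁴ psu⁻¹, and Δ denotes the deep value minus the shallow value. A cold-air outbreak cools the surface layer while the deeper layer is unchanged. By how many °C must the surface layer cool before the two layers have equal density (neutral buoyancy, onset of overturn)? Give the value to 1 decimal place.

4.1 °C

Neutral buoyancy requires Δρ = 0, i.e. −α(T_deep − T_surf′) + β(S_deep − S_surf) = 0.
T_surf′ = T_deep − (β/α)·ΔS = 3.4 − (7.1 × 10⁻⁴/1.5 × 10⁻⁴)·(+0.18) = 2.548 °C.
Cooling required: 6.6 − (2.548) = 4.052 °C.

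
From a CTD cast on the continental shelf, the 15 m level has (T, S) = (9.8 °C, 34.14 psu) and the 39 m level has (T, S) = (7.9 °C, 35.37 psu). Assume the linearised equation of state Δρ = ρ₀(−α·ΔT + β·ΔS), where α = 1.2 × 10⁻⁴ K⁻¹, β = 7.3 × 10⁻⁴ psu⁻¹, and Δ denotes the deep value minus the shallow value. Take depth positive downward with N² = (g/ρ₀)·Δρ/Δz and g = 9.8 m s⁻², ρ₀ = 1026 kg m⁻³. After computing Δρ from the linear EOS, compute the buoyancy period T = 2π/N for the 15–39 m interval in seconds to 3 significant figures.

293 s

ΔT = -1.9 K, ΔS = +1.23 psu (deep − shallow).
Δρ/ρ₀ = −αΔT + βΔS = 2.28 × 10⁻⁴ + 8.979 × 10⁻⁴ = 1.1259 × 10⁻³, so Δρ ≈ 1.155 kg m⁻³.
N² = (g/ρ₀)·Δρ/Δz = g·(Δρ/ρ₀)/Δz = 9.8 × 1.1259 × 10⁻³ / 24 = 4.5974 × 10⁻⁴ s⁻².
N = √(4.5974 × 10⁻⁴) = 0.021442 rad s⁻¹ → T = 2π/N = 293.03 s ≈ 293 s.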